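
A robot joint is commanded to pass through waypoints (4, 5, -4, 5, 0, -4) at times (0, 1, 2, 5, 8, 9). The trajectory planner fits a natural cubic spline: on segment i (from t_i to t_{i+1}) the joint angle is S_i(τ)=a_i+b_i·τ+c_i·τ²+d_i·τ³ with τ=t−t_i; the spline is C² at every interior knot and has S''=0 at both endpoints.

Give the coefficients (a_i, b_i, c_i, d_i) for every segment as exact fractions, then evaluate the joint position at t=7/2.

  seg 0: a=4 b=9784/2409 c=0 d=-7375/2409
  seg 1: a=5 b=-12341/2409 c=-7375/803 d=12785/2409
  seg 2: a=-4 b=-18236/2409 c=5410/803 d=-23227/21681
  seg 3: a=5 b=9463/2409 c=-6997/2409 d=683/1971
  seg 4: a=0 b=-9980/2409 c=172/803 d=-172/2409
S(7/2) = -24487/6424

Δ: Δ0=1, Δ1=-9, Δ2=3, Δ3=-5/3, Δ4=-4
row 1: diag=4, rhs=-60; c'=1/4, d'=-15
row 2: denom=8−1·1/4=31/4; d'=(72−1·-15)/(31/4)=348/31
row 3: denom=12−3·12/31=336/31; d'=(-28−3·348/31)/(336/31)=-239/42
row 4: denom=8−3·31/112=803/112; d'=(-14−3·-239/42)/(803/112)=344/803
back: M4=344/803
back: M3=-239/42−31/112·344/803=-13994/2409
back: M2=348/31−12/31·-13994/2409=10820/803
back: M1=-15−1/4·10820/803=-14750/803
M: M0=0, M1=-14750/803, M2=10820/803, M3=-13994/2409, M4=344/803, M5=0
seg 0: a=4, c=M0/2=0, d=(M1−M0)/(6·1)=-7375/2409, b=Δ0−h0·(2M0+M1)/6=9784/2409
seg 1: a=5, c=M1/2=-7375/803, d=(M2−M1)/(6·1)=12785/2409, b=Δ1−h1·(2M1+M2)/6=-12341/2409
seg 2: a=-4, c=M2/2=5410/803, d=(M3−M2)/(6·3)=-23227/21681, b=Δ2−h2·(2M2+M3)/6=-18236/2409
seg 3: a=5, c=M3/2=-6997/2409, d=(M4−M3)/(6·3)=683/1971, b=Δ3−h3·(2M3+M4)/6=9463/2409
seg 4: a=0, c=M4/2=172/803, d=(M5−M4)/(6·1)=-172/2409, b=Δ4−h4·(2M4+M5)/6=-9980/2409
t_q=7/2 → seg 2, τ=3/2; S=-4+-18236/2409·τ+5410/803·τ²+-23227/21681·τ³=-24487/6424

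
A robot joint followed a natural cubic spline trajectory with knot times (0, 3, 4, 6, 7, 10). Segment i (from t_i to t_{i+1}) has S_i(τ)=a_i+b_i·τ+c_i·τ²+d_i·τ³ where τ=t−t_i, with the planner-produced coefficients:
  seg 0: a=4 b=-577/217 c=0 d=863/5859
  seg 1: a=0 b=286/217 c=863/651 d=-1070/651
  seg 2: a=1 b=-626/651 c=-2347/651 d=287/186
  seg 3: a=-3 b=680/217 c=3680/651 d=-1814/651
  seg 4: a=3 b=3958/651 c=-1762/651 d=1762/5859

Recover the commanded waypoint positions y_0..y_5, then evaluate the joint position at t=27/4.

y_0 = S_0(0) = a_0 = 4
y_1 = S_1(0) = a_1 = 0
y_2 = S_2(0) = a_2 = 1
y_3 = S_3(0) = a_3 = -3
y_4 = S_4(0) = a_4 = 3
y_5 = S_4(3) = 5
t_q=27/4 is in segment 3 (τ=3/4); S_3(τ)=9405/6944

y_0=4 y_1=0 y_2=1 y_3=-3 y_4=3 y_5=5
S(27/4) = 9405/6944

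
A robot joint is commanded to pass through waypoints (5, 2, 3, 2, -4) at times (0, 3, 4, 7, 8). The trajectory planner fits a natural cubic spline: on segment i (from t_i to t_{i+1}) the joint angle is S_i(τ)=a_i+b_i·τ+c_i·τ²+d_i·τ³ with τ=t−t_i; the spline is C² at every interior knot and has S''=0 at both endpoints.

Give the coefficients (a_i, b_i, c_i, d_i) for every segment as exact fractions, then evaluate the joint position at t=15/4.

  seg 0: a=5 b=-743/432 c=0 d=311/3888
  seg 1: a=2 b=95/216 c=311/432 d=-23/144
  seg 2: a=3 b=605/432 c=13/54 d=-1061/3888
  seg 3: a=2 b=-977/216 c=-319/144 d=319/432
S(15/4) = 24583/9216

Δ: Δ0=-1, Δ1=1, Δ2=-1/3, Δ3=-6
row 1: diag=8, rhs=12; c'=1/8, d'=3/2
row 2: denom=8−1·1/8=63/8; d'=(-8−1·3/2)/(63/8)=-76/63
row 3: denom=8−3·8/21=48/7; d'=(-34−3·-76/63)/(48/7)=-319/72
back: M3=-319/72
back: M2=-76/63−8/21·-319/72=13/27
back: M1=3/2−1/8·13/27=311/216
M: M0=0, M1=311/216, M2=13/27, M3=-319/72, M4=0
seg 0: a=5, c=M0/2=0, d=(M1−M0)/(6·3)=311/3888, b=Δ0−h0·(2M0+M1)/6=-743/432
seg 1: a=2, c=M1/2=311/432, d=(M2−M1)/(6·1)=-23/144, b=Δ1−h1·(2M1+M2)/6=95/216
seg 2: a=3, c=M2/2=13/54, d=(M3−M2)/(6·3)=-1061/3888, b=Δ2−h2·(2M2+M3)/6=605/432
seg 3: a=2, c=M3/2=-319/144, d=(M4−M3)/(6·1)=319/432, b=Δ3−h3·(2M3+M4)/6=-977/216
t_q=15/4 → seg 1, τ=3/4; S=2+95/216·τ+311/432·τ²+-23/144·τ³=24583/9216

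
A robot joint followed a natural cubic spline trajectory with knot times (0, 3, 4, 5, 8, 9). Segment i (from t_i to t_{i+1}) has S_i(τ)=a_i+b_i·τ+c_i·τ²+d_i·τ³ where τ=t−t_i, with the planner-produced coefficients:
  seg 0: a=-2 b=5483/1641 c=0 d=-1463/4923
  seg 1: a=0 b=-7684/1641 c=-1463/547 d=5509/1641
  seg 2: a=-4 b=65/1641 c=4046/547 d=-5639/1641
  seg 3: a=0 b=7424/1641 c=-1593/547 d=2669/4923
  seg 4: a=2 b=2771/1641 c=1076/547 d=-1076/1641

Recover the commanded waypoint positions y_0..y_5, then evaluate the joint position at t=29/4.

y_0=-2 y_1=0 y_2=-4 y_3=0 y_4=2 y_5=5
S(29/4) = 56409/35008

y_0 = S_0(0) = a_0 = -2
y_1 = S_1(0) = a_1 = 0
y_2 = S_2(0) = a_2 = -4
y_3 = S_3(0) = a_3 = 0
y_4 = S_4(0) = a_4 = 2
y_5 = S_4(1) = 5
t_q=29/4 is in segment 3 (τ=9/4); S_3(τ)=56409/35008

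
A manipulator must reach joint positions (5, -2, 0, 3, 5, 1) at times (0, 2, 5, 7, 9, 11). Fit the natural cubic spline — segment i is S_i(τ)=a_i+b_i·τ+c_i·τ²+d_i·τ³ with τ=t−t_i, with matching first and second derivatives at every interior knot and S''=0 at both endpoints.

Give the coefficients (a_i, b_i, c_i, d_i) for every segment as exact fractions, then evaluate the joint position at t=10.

  seg 0: a=5 b=-33671/7710 c=0 d=3343/15420
  seg 1: a=-2 b=-13613/7710 c=3343/2570 d=-1889/11565
  seg 2: a=0 b=12559/7710 c=-87/514 d=202/3855
  seg 3: a=3 b=12187/7710 c=373/2570 d=-1343/6168
  seg 4: a=5 b=-1741/3855 c=-5969/5140 d=5969/30840
S(10) = 36809/10280

Δ: Δ0=-7/2, Δ1=2/3, Δ2=3/2, Δ3=1, Δ4=-2
row 1: diag=10, rhs=25; c'=3/10, d'=5/2
row 2: denom=10−3·3/10=91/10; d'=(5−3·5/2)/(91/10)=-25/91
row 3: denom=8−2·20/91=688/91; d'=(-3−2·-25/91)/(688/91)=-223/688
row 4: denom=8−2·91/344=1285/172; d'=(-18−2·-223/688)/(1285/172)=-5969/2570
back: M4=-5969/2570
back: M3=-223/688−91/344·-5969/2570=373/1285
back: M2=-25/91−20/91·373/1285=-87/257
back: M1=5/2−3/10·-87/257=3343/1285
M: M0=0, M1=3343/1285, M2=-87/257, M3=373/1285, M4=-5969/2570, M5=0
seg 0: a=5, c=M0/2=0, d=(M1−M0)/(6·2)=3343/15420, b=Δ0−h0·(2M0+M1)/6=-33671/7710
seg 1: a=-2, c=M1/2=3343/2570, d=(M2−M1)/(6·3)=-1889/11565, b=Δ1−h1·(2M1+M2)/6=-13613/7710
seg 2: a=0, c=M2/2=-87/514, d=(M3−M2)/(6·2)=202/3855, b=Δ2−h2·(2M2+M3)/6=12559/7710
seg 3: a=3, c=M3/2=373/2570, d=(M4−M3)/(6·2)=-1343/6168, b=Δ3−h3·(2M3+M4)/6=12187/7710
seg 4: a=5, c=M4/2=-5969/5140, d=(M5−M4)/(6·2)=5969/30840, b=Δ4−h4·(2M4+M5)/6=-1741/3855
t_q=10 → seg 4, τ=1; S=5+-1741/3855·τ+-5969/5140·τ²+5969/30840·τ³=36809/10280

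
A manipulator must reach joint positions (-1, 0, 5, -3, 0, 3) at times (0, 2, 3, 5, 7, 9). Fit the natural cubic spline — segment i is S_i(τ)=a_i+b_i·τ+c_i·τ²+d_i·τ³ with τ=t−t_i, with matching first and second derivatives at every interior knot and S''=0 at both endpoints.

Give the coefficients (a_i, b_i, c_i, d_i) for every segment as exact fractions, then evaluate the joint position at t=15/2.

Δ: Δ0=1/2, Δ1=5, Δ2=-4, Δ3=3/2, Δ4=3/2
row 1: diag=6, rhs=27; c'=1/6, d'=9/2
row 2: denom=6−1·1/6=35/6; d'=(-54−1·9/2)/(35/6)=-351/35
row 3: denom=8−2·12/35=256/35; d'=(33−2·-351/35)/(256/35)=1857/256
row 4: denom=8−2·35/128=477/64; d'=(0−2·1857/256)/(477/64)=-619/318
back: M4=-619/318
back: M3=1857/256−35/128·-619/318=1238/159
back: M2=-351/35−12/35·1238/159=-673/53
back: M1=9/2−1/6·-673/53=1052/159
M: M0=0, M1=1052/159, M2=-673/53, M3=1238/159, M4=-619/318, M5=0
seg 0: a=-1, c=M0/2=0, d=(M1−M0)/(6·2)=263/477, b=Δ0−h0·(2M0+M1)/6=-1627/954
seg 1: a=0, c=M1/2=526/159, d=(M2−M1)/(6·1)=-3071/954, b=Δ1−h1·(2M1+M2)/6=4685/954
seg 2: a=5, c=M2/2=-673/106, d=(M3−M2)/(6·2)=3257/1908, b=Δ2−h2·(2M2+M3)/6=892/477
seg 3: a=-3, c=M3/2=619/159, d=(M4−M3)/(6·2)=-3095/3816, b=Δ3−h3·(2M3+M4)/6=-1451/477
seg 4: a=0, c=M4/2=-619/636, d=(M5−M4)/(6·2)=619/3816, b=Δ4−h4·(2M4+M5)/6=2669/954
t_q=15/2 → seg 4, τ=1/2; S=0+2669/954·τ+-619/636·τ²+619/3816·τ³=11965/10176

  seg 0: a=-1 b=-1627/954 c=0 d=263/477
  seg 1: a=0 b=4685/954 c=526/159 d=-3071/954
  seg 2: a=5 b=892/477 c=-673/106 d=3257/1908
  seg 3: a=-3 b=-1451/477 c=619/159 d=-3095/3816
  seg 4: a=0 b=2669/954 c=-619/636 d=619/3816
S(15/2) = 11965/10176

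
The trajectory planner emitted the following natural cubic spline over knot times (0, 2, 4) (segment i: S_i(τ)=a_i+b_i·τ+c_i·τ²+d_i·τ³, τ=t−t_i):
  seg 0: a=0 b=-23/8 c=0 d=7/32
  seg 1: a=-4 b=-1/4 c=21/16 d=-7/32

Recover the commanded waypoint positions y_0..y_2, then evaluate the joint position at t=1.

y_0 = S_0(0) = a_0 = 0
y_1 = S_1(0) = a_1 = -4
y_2 = S_1(2) = -1
t_q=1 is in segment 0 (τ=1); S_0(τ)=-85/32

y_0=0 y_1=-4 y_2=-1
S(1) = -85/32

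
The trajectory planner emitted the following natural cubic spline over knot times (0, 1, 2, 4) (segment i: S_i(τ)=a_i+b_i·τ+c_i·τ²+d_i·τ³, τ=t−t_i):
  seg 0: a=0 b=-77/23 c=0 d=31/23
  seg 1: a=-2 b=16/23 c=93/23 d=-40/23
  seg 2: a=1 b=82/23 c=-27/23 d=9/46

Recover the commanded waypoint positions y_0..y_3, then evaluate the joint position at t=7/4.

y_0=0 y_1=-2 y_2=1 y_3=5
S(7/4) = 1/16

y_0 = S_0(0) = a_0 = 0
y_1 = S_1(0) = a_1 = -2
y_2 = S_2(0) = a_2 = 1
y_3 = S_2(2) = 5
t_q=7/4 is in segment 1 (τ=3/4); S_1(τ)=1/16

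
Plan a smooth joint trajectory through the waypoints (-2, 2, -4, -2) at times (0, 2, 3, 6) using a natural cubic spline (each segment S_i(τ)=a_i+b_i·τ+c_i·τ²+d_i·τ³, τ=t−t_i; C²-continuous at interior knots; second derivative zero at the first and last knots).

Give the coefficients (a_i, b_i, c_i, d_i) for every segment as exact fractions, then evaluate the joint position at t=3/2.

Δ: Δ0=2, Δ1=-6, Δ2=2/3
row 1: diag=6, rhs=-48; c'=1/6, d'=-8
row 2: denom=8−1·1/6=47/6; d'=(40−1·-8)/(47/6)=288/47
back: M2=288/47
back: M1=-8−1/6·288/47=-424/47
M: M0=0, M1=-424/47, M2=288/47, M3=0
seg 0: a=-2, c=M0/2=0, d=(M1−M0)/(6·2)=-106/141, b=Δ0−h0·(2M0+M1)/6=706/141
seg 1: a=2, c=M1/2=-212/47, d=(M2−M1)/(6·1)=356/141, b=Δ1−h1·(2M1+M2)/6=-566/141
seg 2: a=-4, c=M2/2=144/47, d=(M3−M2)/(6·3)=-16/47, b=Δ2−h2·(2M2+M3)/6=-770/141
t_q=3/2 → seg 0, τ=3/2; S=-2+706/141·τ+0·τ²+-106/141·τ³=559/188

  seg 0: a=-2 b=706/141 c=0 d=-106/141
  seg 1: a=2 b=-566/141 c=-212/47 d=356/141
  seg 2: a=-4 b=-770/141 c=144/47 d=-16/47
S(3/2) = 559/188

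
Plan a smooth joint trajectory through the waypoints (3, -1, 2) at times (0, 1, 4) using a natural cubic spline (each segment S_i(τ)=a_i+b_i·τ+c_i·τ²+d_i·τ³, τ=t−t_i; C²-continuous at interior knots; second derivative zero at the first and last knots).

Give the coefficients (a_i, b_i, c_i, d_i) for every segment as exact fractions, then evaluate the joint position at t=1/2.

  seg 0: a=3 b=-37/8 c=0 d=5/8
  seg 1: a=-1 b=-11/4 c=15/8 d=-5/24
S(1/2) = 49/64

Δ: Δ0=-4, Δ1=1
row 1: diag=8, rhs=30; c'=3/8, d'=15/4
back: M1=15/4
M: M0=0, M1=15/4, M2=0
seg 0: a=3, c=M0/2=0, d=(M1−M0)/(6·1)=5/8, b=Δ0−h0·(2M0+M1)/6=-37/8
seg 1: a=-1, c=M1/2=15/8, d=(M2−M1)/(6·3)=-5/24, b=Δ1−h1·(2M1+M2)/6=-11/4
t_q=1/2 → seg 0, τ=1/2; S=3+-37/8·τ+0·τ²+5/8·τ³=49/64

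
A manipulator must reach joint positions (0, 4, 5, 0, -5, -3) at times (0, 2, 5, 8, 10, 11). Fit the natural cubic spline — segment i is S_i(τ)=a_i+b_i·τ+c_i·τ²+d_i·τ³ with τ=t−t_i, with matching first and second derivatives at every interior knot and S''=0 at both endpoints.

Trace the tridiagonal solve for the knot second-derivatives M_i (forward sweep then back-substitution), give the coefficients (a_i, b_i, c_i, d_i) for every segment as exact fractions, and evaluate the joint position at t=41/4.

  seg 0: a=0 b=3248/1419 c=0 d=-205/2838
  seg 1: a=4 b=2018/1419 c=-205/473 d=100/4257
  seg 2: a=5 b=-772/1419 c=-105/473 d=-24/473
  seg 3: a=0 b=-4606/1419 c=-321/473 d=5969/11352
  seg 4: a=-5 b=991/2838 c=4685/1892 d=-4685/5676
S(41/4) = -577691/121088

Δ: Δ0=2, Δ1=1/3, Δ2=-5/3, Δ3=-5/2, Δ4=2
row 1: diag=10, rhs=-10; c'=3/10, d'=-1
row 2: denom=12−3·3/10=111/10; d'=(-12−3·-1)/(111/10)=-30/37
row 3: denom=10−3·10/37=340/37; d'=(-5−3·-30/37)/(340/37)=-19/68
row 4: denom=6−2·37/170=473/85; d'=(27−2·-19/68)/(473/85)=4685/946
back: M4=4685/946
back: M3=-19/68−37/170·4685/946=-642/473
back: M2=-30/37−10/37·-642/473=-210/473
back: M1=-1−3/10·-210/473=-410/473
M: M0=0, M1=-410/473, M2=-210/473, M3=-642/473, M4=4685/946, M5=0
seg 0: a=0, c=M0/2=0, d=(M1−M0)/(6·2)=-205/2838, b=Δ0−h0·(2M0+M1)/6=3248/1419
seg 1: a=4, c=M1/2=-205/473, d=(M2−M1)/(6·3)=100/4257, b=Δ1−h1·(2M1+M2)/6=2018/1419
seg 2: a=5, c=M2/2=-105/473, d=(M3−M2)/(6·3)=-24/473, b=Δ2−h2·(2M2+M3)/6=-772/1419
seg 3: a=0, c=M3/2=-321/473, d=(M4−M3)/(6·2)=5969/11352, b=Δ3−h3·(2M3+M4)/6=-4606/1419
seg 4: a=-5, c=M4/2=4685/1892, d=(M5−M4)/(6·1)=-4685/5676, b=Δ4−h4·(2M4+M5)/6=991/2838
t_q=41/4 → seg 4, τ=1/4; S=-5+991/2838·τ+4685/1892·τ²+-4685/5676·τ³=-577691/121088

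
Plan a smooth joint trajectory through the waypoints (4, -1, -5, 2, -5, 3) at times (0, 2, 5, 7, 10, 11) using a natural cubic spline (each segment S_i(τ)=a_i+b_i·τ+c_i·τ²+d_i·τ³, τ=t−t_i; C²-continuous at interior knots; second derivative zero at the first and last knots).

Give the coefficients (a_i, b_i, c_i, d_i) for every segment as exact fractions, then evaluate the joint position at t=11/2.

  seg 0: a=4 b=-27887/12282 c=0 d=-1409/24564
  seg 1: a=-1 b=-36341/12282 c=-1409/4094 d=5441/18423
  seg 2: a=-5 b=36235/12282 c=9473/4094 d=-25043/24564
  seg 3: a=2 b=-347/12282 c=-7785/2047 d=37273/36846
  seg 4: a=-5 b=27425/6141 c=21703/4094 d=-21703/12282
S(11/2) = -201349/65504

Δ: Δ0=-5/2, Δ1=-4/3, Δ2=7/2, Δ3=-7/3, Δ4=8
row 1: diag=10, rhs=7; c'=3/10, d'=7/10
row 2: denom=10−3·3/10=91/10; d'=(29−3·7/10)/(91/10)=269/91
row 3: denom=10−2·20/91=870/91; d'=(-35−2·269/91)/(870/91)=-1241/290
row 4: denom=8−3·91/290=2047/290; d'=(62−3·-1241/290)/(2047/290)=21703/2047
back: M4=21703/2047
back: M3=-1241/290−91/290·21703/2047=-15570/2047
back: M2=269/91−20/91·-15570/2047=9473/2047
back: M1=7/10−3/10·9473/2047=-1409/2047
M: M0=0, M1=-1409/2047, M2=9473/2047, M3=-15570/2047, M4=21703/2047, M5=0
seg 0: a=4, c=M0/2=0, d=(M1−M0)/(6·2)=-1409/24564, b=Δ0−h0·(2M0+M1)/6=-27887/12282
seg 1: a=-1, c=M1/2=-1409/4094, d=(M2−M1)/(6·3)=5441/18423, b=Δ1−h1·(2M1+M2)/6=-36341/12282
seg 2: a=-5, c=M2/2=9473/4094, d=(M3−M2)/(6·2)=-25043/24564, b=Δ2−h2·(2M2+M3)/6=36235/12282
seg 3: a=2, c=M3/2=-7785/2047, d=(M4−M3)/(6·3)=37273/36846, b=Δ3−h3·(2M3+M4)/6=-347/12282
seg 4: a=-5, c=M4/2=21703/4094, d=(M5−M4)/(6·1)=-21703/12282, b=Δ4−h4·(2M4+M5)/6=27425/6141
t_q=11/2 → seg 2, τ=1/2; S=-5+36235/12282·τ+9473/4094·τ²+-25043/24564·τ³=-201349/65504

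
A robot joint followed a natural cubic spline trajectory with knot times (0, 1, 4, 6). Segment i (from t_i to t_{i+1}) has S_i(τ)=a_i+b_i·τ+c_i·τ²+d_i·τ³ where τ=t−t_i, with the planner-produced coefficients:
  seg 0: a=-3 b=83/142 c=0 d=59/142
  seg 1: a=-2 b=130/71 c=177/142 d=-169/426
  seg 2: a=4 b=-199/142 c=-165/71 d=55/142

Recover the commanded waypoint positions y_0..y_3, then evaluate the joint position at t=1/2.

y_0=-3 y_1=-2 y_2=4 y_3=-5
S(1/2) = -3017/1136

y_0 = S_0(0) = a_0 = -3
y_1 = S_1(0) = a_1 = -2
y_2 = S_2(0) = a_2 = 4
y_3 = S_2(2) = -5
t_q=1/2 is in segment 0 (τ=1/2); S_0(τ)=-3017/1136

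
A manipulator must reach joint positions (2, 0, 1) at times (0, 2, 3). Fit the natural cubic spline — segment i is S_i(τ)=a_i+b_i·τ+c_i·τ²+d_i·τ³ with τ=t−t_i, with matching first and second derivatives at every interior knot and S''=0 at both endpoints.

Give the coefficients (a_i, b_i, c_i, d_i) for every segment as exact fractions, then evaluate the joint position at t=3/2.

Δ: Δ0=-1, Δ1=1
row 1: diag=6, rhs=12; c'=1/6, d'=2
back: M1=2
M: M0=0, M1=2, M2=0
seg 0: a=2, c=M0/2=0, d=(M1−M0)/(6·2)=1/6, b=Δ0−h0·(2M0+M1)/6=-5/3
seg 1: a=0, c=M1/2=1, d=(M2−M1)/(6·1)=-1/3, b=Δ1−h1·(2M1+M2)/6=1/3
t_q=3/2 → seg 0, τ=3/2; S=2+-5/3·τ+0·τ²+1/6·τ³=1/16

  seg 0: a=2 b=-5/3 c=0 d=1/6
  seg 1: a=0 b=1/3 c=1 d=-1/3
S(3/2) = 1/16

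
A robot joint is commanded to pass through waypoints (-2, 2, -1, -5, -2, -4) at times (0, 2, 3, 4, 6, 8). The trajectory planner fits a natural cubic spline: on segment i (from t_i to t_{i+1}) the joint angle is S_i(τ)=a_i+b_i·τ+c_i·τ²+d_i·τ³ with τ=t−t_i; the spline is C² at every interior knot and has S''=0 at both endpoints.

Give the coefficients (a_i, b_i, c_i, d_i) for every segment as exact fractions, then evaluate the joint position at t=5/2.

Δ: Δ0=2, Δ1=-3, Δ2=-4, Δ3=3/2, Δ4=-1
row 1: diag=6, rhs=-30; c'=1/6, d'=-5
row 2: denom=4−1·1/6=23/6; d'=(-6−1·-5)/(23/6)=-6/23
row 3: denom=6−1·6/23=132/23; d'=(33−1·-6/23)/(132/23)=255/44
row 4: denom=8−2·23/66=241/33; d'=(-15−2·255/44)/(241/33)=-1755/482
back: M4=-1755/482
back: M3=255/44−23/66·-1755/482=3405/482
back: M2=-6/23−6/23·3405/482=-507/241
back: M1=-5−1/6·-507/241=-2241/482
M: M0=0, M1=-2241/482, M2=-507/241, M3=3405/482, M4=-1755/482, M5=0
seg 0: a=-2, c=M0/2=0, d=(M1−M0)/(6·2)=-747/1928, b=Δ0−h0·(2M0+M1)/6=1711/482
seg 1: a=2, c=M1/2=-2241/964, d=(M2−M1)/(6·1)=409/964, b=Δ1−h1·(2M1+M2)/6=-265/241
seg 2: a=-1, c=M2/2=-507/482, d=(M3−M2)/(6·1)=1473/964, b=Δ2−h2·(2M2+M3)/6=-4315/964
seg 3: a=-5, c=M3/2=3405/964, d=(M4−M3)/(6·2)=-215/241, b=Δ3−h3·(2M3+M4)/6=-481/241
seg 4: a=-2, c=M4/2=-1755/964, d=(M5−M4)/(6·2)=585/1928, b=Δ4−h4·(2M4+M5)/6=344/241
t_q=5/2 → seg 1, τ=1/2; S=2+-265/241·τ+-2241/964·τ²+409/964·τ³=7111/7712

  seg 0: a=-2 b=1711/482 c=0 d=-747/1928
  seg 1: a=2 b=-265/241 c=-2241/964 d=409/964
  seg 2: a=-1 b=-4315/964 c=-507/482 d=1473/964
  seg 3: a=-5 b=-481/241 c=3405/964 d=-215/241
  seg 4: a=-2 b=344/241 c=-1755/964 d=585/1928
S(5/2) = 7111/7712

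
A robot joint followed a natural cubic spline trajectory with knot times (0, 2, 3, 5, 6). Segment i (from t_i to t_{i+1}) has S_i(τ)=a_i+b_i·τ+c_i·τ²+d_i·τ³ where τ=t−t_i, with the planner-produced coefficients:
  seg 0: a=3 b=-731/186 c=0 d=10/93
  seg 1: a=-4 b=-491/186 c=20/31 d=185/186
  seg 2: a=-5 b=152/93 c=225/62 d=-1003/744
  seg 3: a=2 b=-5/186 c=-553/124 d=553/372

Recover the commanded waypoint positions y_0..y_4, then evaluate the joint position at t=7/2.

y_0 = S_0(0) = a_0 = 3
y_1 = S_1(0) = a_1 = -4
y_2 = S_2(0) = a_2 = -5
y_3 = S_3(0) = a_3 = 2
y_4 = S_3(1) = -1
t_q=7/2 is in segment 2 (τ=1/2); S_2(τ)=-6833/1984

y_0=3 y_1=-4 y_2=-5 y_3=2 y_4=-1
S(7/2) = -6833/1984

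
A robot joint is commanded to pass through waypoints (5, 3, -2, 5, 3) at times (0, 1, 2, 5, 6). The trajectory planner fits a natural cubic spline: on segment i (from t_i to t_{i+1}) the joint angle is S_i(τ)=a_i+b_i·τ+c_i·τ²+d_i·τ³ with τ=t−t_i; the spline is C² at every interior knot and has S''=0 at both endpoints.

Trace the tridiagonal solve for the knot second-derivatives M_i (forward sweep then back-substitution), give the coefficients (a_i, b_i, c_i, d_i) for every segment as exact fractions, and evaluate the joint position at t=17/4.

  seg 0: a=5 b=-281/318 c=0 d=-355/318
  seg 1: a=3 b=-673/159 c=-355/106 d=821/318
  seg 2: a=-2 b=-1013/318 c=233/53 d=-271/318
  seg 3: a=5 b=29/159 c=-347/106 d=347/318
S(17/4) = 22939/6784

Δ: Δ0=-2, Δ1=-5, Δ2=7/3, Δ3=-2
row 1: diag=4, rhs=-18; c'=1/4, d'=-9/2
row 2: denom=8−1·1/4=31/4; d'=(44−1·-9/2)/(31/4)=194/31
row 3: denom=8−3·12/31=212/31; d'=(-26−3·194/31)/(212/31)=-347/53
back: M3=-347/53
back: M2=194/31−12/31·-347/53=466/53
back: M1=-9/2−1/4·466/53=-355/53
M: M0=0, M1=-355/53, M2=466/53, M3=-347/53, M4=0
seg 0: a=5, c=M0/2=0, d=(M1−M0)/(6·1)=-355/318, b=Δ0−h0·(2M0+M1)/6=-281/318
seg 1: a=3, c=M1/2=-355/106, d=(M2−M1)/(6·1)=821/318, b=Δ1−h1·(2M1+M2)/6=-673/159
seg 2: a=-2, c=M2/2=233/53, d=(M3−M2)/(6·3)=-271/318, b=Δ2−h2·(2M2+M3)/6=-1013/318
seg 3: a=5, c=M3/2=-347/106, d=(M4−M3)/(6·1)=347/318, b=Δ3−h3·(2M3+M4)/6=29/159
t_q=17/4 → seg 2, τ=9/4; S=-2+-1013/318·τ+233/53·τ²+-271/318·τ³=22939/6784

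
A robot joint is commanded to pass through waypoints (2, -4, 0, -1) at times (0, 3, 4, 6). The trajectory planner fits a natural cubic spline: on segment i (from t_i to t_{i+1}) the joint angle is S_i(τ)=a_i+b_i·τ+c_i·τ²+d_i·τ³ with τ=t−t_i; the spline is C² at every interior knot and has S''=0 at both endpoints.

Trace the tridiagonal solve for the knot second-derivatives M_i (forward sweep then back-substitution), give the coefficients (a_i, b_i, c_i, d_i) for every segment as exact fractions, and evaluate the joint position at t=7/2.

Δ: Δ0=-2, Δ1=4, Δ2=-1/2
row 1: diag=8, rhs=36; c'=1/8, d'=9/2
row 2: denom=6−1·1/8=47/8; d'=(-27−1·9/2)/(47/8)=-252/47
back: M2=-252/47
back: M1=9/2−1/8·-252/47=243/47
M: M0=0, M1=243/47, M2=-252/47, M3=0
seg 0: a=2, c=M0/2=0, d=(M1−M0)/(6·3)=27/94, b=Δ0−h0·(2M0+M1)/6=-431/94
seg 1: a=-4, c=M1/2=243/94, d=(M2−M1)/(6·1)=-165/94, b=Δ1−h1·(2M1+M2)/6=149/47
seg 2: a=0, c=M2/2=-126/47, d=(M3−M2)/(6·2)=21/47, b=Δ2−h2·(2M2+M3)/6=289/94
t_q=7/2 → seg 1, τ=1/2; S=-4+149/47·τ+243/94·τ²+-165/94·τ³=-1495/752

  seg 0: a=2 b=-431/94 c=0 d=27/94
  seg 1: a=-4 b=149/47 c=243/94 d=-165/94
  seg 2: a=0 b=289/94 c=-126/47 d=21/47
S(7/2) = -1495/752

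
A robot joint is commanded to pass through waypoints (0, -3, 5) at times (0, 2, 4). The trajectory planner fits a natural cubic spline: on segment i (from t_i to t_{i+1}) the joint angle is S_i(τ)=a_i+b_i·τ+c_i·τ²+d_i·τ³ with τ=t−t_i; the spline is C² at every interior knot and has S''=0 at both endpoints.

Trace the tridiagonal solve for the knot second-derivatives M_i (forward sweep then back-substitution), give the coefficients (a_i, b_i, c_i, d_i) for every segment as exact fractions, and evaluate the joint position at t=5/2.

Δ: Δ0=-3/2, Δ1=4
row 1: diag=8, rhs=33; c'=1/4, d'=33/8
back: M1=33/8
M: M0=0, M1=33/8, M2=0
seg 0: a=0, c=M0/2=0, d=(M1−M0)/(6·2)=11/32, b=Δ0−h0·(2M0+M1)/6=-23/8
seg 1: a=-3, c=M1/2=33/16, d=(M2−M1)/(6·2)=-11/32, b=Δ1−h1·(2M1+M2)/6=5/4
t_q=5/2 → seg 1, τ=1/2; S=-3+5/4·τ+33/16·τ²+-11/32·τ³=-487/256

  seg 0: a=0 b=-23/8 c=0 d=11/32
  seg 1: a=-3 b=5/4 c=33/16 d=-11/32
S(5/2) = -487/256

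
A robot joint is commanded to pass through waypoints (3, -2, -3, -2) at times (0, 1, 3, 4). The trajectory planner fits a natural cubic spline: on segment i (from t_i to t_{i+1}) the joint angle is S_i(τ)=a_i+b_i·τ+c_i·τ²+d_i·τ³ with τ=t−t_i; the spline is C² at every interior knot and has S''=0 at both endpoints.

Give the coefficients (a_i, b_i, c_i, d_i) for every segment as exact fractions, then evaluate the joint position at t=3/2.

Δ: Δ0=-5, Δ1=-1/2, Δ2=1
row 1: diag=6, rhs=27; c'=1/3, d'=9/2
row 2: denom=6−2·1/3=16/3; d'=(9−2·9/2)/(16/3)=0
back: M2=0
back: M1=9/2−1/3·0=9/2
M: M0=0, M1=9/2, M2=0, M3=0
seg 0: a=3, c=M0/2=0, d=(M1−M0)/(6·1)=3/4, b=Δ0−h0·(2M0+M1)/6=-23/4
seg 1: a=-2, c=M1/2=9/4, d=(M2−M1)/(6·2)=-3/8, b=Δ1−h1·(2M1+M2)/6=-7/2
seg 2: a=-3, c=M2/2=0, d=(M3−M2)/(6·1)=0, b=Δ2−h2·(2M2+M3)/6=1
t_q=3/2 → seg 1, τ=1/2; S=-2+-7/2·τ+9/4·τ²+-3/8·τ³=-207/64

  seg 0: a=3 b=-23/4 c=0 d=3/4
  seg 1: a=-2 b=-7/2 c=9/4 d=-3/8
  seg 2: a=-3 b=1 c=0 d=0
S(3/2) = -207/64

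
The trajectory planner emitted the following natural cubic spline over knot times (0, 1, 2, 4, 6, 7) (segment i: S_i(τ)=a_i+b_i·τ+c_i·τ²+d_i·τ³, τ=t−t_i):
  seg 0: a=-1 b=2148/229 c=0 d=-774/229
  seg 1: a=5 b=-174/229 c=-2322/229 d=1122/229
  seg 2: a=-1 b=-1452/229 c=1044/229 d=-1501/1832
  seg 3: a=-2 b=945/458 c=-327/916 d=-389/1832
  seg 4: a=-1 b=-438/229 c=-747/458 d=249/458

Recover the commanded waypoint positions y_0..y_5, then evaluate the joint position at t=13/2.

y_0=-1 y_1=5 y_2=-1 y_3=-2 y_4=-1 y_5=-4
S(13/2) = -8413/3664

y_0 = S_0(0) = a_0 = -1
y_1 = S_1(0) = a_1 = 5
y_2 = S_2(0) = a_2 = -1
y_3 = S_3(0) = a_3 = -2
y_4 = S_4(0) = a_4 = -1
y_5 = S_4(1) = -4
t_q=13/2 is in segment 4 (τ=1/2); S_4(τ)=-8413/3664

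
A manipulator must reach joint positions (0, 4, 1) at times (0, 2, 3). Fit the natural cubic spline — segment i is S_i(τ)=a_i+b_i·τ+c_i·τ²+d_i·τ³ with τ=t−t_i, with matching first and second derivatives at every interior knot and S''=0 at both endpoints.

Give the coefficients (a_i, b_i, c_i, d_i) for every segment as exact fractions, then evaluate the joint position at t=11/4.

Δ: Δ0=2, Δ1=-3
row 1: diag=6, rhs=-30; c'=1/6, d'=-5
back: M1=-5
M: M0=0, M1=-5, M2=0
seg 0: a=0, c=M0/2=0, d=(M1−M0)/(6·2)=-5/12, b=Δ0−h0·(2M0+M1)/6=11/3
seg 1: a=4, c=M1/2=-5/2, d=(M2−M1)/(6·1)=5/6, b=Δ1−h1·(2M1+M2)/6=-4/3
t_q=11/4 → seg 1, τ=3/4; S=4+-4/3·τ+-5/2·τ²+5/6·τ³=249/128

  seg 0: a=0 b=11/3 c=0 d=-5/12
  seg 1: a=4 b=-4/3 c=-5/2 d=5/6
S(11/4) = 249/128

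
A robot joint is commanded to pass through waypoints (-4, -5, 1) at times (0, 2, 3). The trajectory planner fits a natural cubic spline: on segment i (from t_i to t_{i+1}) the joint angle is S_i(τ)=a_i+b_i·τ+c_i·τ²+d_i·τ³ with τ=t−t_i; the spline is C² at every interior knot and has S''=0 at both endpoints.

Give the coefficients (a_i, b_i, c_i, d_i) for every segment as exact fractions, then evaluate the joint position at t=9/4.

Δ: Δ0=-1/2, Δ1=6
row 1: diag=6, rhs=39; c'=1/6, d'=13/2
back: M1=13/2
M: M0=0, M1=13/2, M2=0
seg 0: a=-4, c=M0/2=0, d=(M1−M0)/(6·2)=13/24, b=Δ0−h0·(2M0+M1)/6=-8/3
seg 1: a=-5, c=M1/2=13/4, d=(M2−M1)/(6·1)=-13/12, b=Δ1−h1·(2M1+M2)/6=23/6
t_q=9/4 → seg 1, τ=1/4; S=-5+23/6·τ+13/4·τ²+-13/12·τ³=-987/256

  seg 0: a=-4 b=-8/3 c=0 d=13/24
  seg 1: a=-5 b=23/6 c=13/4 d=-13/12
S(9/4) = -987/256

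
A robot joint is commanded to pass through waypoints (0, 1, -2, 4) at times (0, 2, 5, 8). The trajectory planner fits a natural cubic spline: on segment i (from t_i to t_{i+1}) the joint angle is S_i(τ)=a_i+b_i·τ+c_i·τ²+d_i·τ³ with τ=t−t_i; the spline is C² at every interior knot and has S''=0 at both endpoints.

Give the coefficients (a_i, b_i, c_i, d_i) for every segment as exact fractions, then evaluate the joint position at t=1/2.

  seg 0: a=0 b=73/74 c=0 d=-9/74
  seg 1: a=1 b=-35/74 c=-27/37 d=41/222
  seg 2: a=-2 b=5/37 c=69/74 d=-23/222
S(1/2) = 283/592

Δ: Δ0=1/2, Δ1=-1, Δ2=2
row 1: diag=10, rhs=-9; c'=3/10, d'=-9/10
row 2: denom=12−3·3/10=111/10; d'=(18−3·-9/10)/(111/10)=69/37
back: M2=69/37
back: M1=-9/10−3/10·69/37=-54/37
M: M0=0, M1=-54/37, M2=69/37, M3=0
seg 0: a=0, c=M0/2=0, d=(M1−M0)/(6·2)=-9/74, b=Δ0−h0·(2M0+M1)/6=73/74
seg 1: a=1, c=M1/2=-27/37, d=(M2−M1)/(6·3)=41/222, b=Δ1−h1·(2M1+M2)/6=-35/74
seg 2: a=-2, c=M2/2=69/74, d=(M3−M2)/(6·3)=-23/222, b=Δ2−h2·(2M2+M3)/6=5/37
t_q=1/2 → seg 0, τ=1/2; S=0+73/74·τ+0·τ²+-9/74·τ³=283/592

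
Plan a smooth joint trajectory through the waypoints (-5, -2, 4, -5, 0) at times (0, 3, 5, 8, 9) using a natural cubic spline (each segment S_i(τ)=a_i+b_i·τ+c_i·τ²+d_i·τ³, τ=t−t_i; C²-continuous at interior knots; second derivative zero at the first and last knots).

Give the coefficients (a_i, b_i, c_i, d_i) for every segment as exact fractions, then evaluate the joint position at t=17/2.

  seg 0: a=-5 b=-30/113 c=0 d=143/1017
  seg 1: a=-2 b=399/113 c=143/113 d=-173/226
  seg 2: a=4 b=-67/113 c=-376/113 d=856/1017
  seg 3: a=-5 b=245/113 c=480/113 d=-160/113
S(17/2) = -685/226

Δ: Δ0=1, Δ1=3, Δ2=-3, Δ3=5
row 1: diag=10, rhs=12; c'=1/5, d'=6/5
row 2: denom=10−2·1/5=48/5; d'=(-36−2·6/5)/(48/5)=-4
row 3: denom=8−3·5/16=113/16; d'=(48−3·-4)/(113/16)=960/113
back: M3=960/113
back: M2=-4−5/16·960/113=-752/113
back: M1=6/5−1/5·-752/113=286/113
M: M0=0, M1=286/113, M2=-752/113, M3=960/113, M4=0
seg 0: a=-5, c=M0/2=0, d=(M1−M0)/(6·3)=143/1017, b=Δ0−h0·(2M0+M1)/6=-30/113
seg 1: a=-2, c=M1/2=143/113, d=(M2−M1)/(6·2)=-173/226, b=Δ1−h1·(2M1+M2)/6=399/113
seg 2: a=4, c=M2/2=-376/113, d=(M3−M2)/(6·3)=856/1017, b=Δ2−h2·(2M2+M3)/6=-67/113
seg 3: a=-5, c=M3/2=480/113, d=(M4−M3)/(6·1)=-160/113, b=Δ3−h3·(2M3+M4)/6=245/113
t_q=17/2 → seg 3, τ=1/2; S=-5+245/113·τ+480/113·τ²+-160/113·τ³=-685/226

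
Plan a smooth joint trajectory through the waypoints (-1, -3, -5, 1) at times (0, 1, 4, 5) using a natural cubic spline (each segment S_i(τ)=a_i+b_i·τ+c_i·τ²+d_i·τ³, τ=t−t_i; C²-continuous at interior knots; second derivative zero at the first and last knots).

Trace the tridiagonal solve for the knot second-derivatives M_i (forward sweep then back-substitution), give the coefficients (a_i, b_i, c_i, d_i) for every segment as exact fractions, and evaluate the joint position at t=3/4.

Δ: Δ0=-2, Δ1=-2/3, Δ2=6
row 1: diag=8, rhs=8; c'=3/8, d'=1
row 2: denom=8−3·3/8=55/8; d'=(40−3·1)/(55/8)=296/55
back: M2=296/55
back: M1=1−3/8·296/55=-56/55
M: M0=0, M1=-56/55, M2=296/55, M3=0
seg 0: a=-1, c=M0/2=0, d=(M1−M0)/(6·1)=-28/165, b=Δ0−h0·(2M0+M1)/6=-302/165
seg 1: a=-3, c=M1/2=-28/55, d=(M2−M1)/(6·3)=16/45, b=Δ1−h1·(2M1+M2)/6=-386/165
seg 2: a=-5, c=M2/2=148/55, d=(M3−M2)/(6·1)=-148/165, b=Δ2−h2·(2M2+M3)/6=694/165
t_q=3/4 → seg 0, τ=3/4; S=-1+-302/165·τ+0·τ²+-28/165·τ³=-2151/880

  seg 0: a=-1 b=-302/165 c=0 d=-28/165
  seg 1: a=-3 b=-386/165 c=-28/55 d=16/45
  seg 2: a=-5 b=694/165 c=148/55 d=-148/165
S(3/4) = -2151/880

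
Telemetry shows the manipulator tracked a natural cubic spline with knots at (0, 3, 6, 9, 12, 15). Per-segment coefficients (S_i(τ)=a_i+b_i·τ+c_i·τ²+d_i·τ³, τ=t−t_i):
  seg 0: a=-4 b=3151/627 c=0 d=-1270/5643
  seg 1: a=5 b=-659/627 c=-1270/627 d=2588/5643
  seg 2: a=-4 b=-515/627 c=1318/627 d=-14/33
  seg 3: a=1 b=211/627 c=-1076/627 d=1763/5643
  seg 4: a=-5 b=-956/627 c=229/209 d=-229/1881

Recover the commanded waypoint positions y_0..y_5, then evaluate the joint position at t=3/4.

y_0 = S_0(0) = a_0 = -4
y_1 = S_1(0) = a_1 = 5
y_2 = S_2(0) = a_2 = -4
y_3 = S_3(0) = a_3 = 1
y_4 = S_4(0) = a_4 = -5
y_5 = S_4(3) = -3
t_q=3/4 is in segment 0 (τ=3/4); S_0(τ)=-2179/6688

y_0=-4 y_1=5 y_2=-4 y_3=1 y_4=-5 y_5=-3
S(3/4) = -2179/6688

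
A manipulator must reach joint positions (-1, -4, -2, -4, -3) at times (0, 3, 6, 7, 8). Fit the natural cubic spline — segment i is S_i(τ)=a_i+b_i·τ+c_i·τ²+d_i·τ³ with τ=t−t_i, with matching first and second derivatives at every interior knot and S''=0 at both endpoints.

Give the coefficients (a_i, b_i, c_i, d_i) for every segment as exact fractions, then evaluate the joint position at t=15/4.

  seg 0: a=-1 b=-307/168 c=0 d=139/1512
  seg 1: a=-4 b=55/84 c=139/168 d=-415/1512
  seg 2: a=-2 b=-43/24 c=-23/14 d=241/168
  seg 3: a=-4 b=-65/84 c=149/56 d=-149/168
S(15/4) = -11323/3584

Δ: Δ0=-1, Δ1=2/3, Δ2=-2, Δ3=1
row 1: diag=12, rhs=10; c'=1/4, d'=5/6
row 2: denom=8−3·1/4=29/4; d'=(-16−3·5/6)/(29/4)=-74/29
row 3: denom=4−1·4/29=112/29; d'=(18−1·-74/29)/(112/29)=149/28
back: M3=149/28
back: M2=-74/29−4/29·149/28=-23/7
back: M1=5/6−1/4·-23/7=139/84
M: M0=0, M1=139/84, M2=-23/7, M3=149/28, M4=0
seg 0: a=-1, c=M0/2=0, d=(M1−M0)/(6·3)=139/1512, b=Δ0−h0·(2M0+M1)/6=-307/168
seg 1: a=-4, c=M1/2=139/168, d=(M2−M1)/(6·3)=-415/1512, b=Δ1−h1·(2M1+M2)/6=55/84
seg 2: a=-2, c=M2/2=-23/14, d=(M3−M2)/(6·1)=241/168, b=Δ2−h2·(2M2+M3)/6=-43/24
seg 3: a=-4, c=M3/2=149/56, d=(M4−M3)/(6·1)=-149/168, b=Δ3−h3·(2M3+M4)/6=-65/84
t_q=15/4 → seg 1, τ=3/4; S=-4+55/84·τ+139/168·τ²+-415/1512·τ³=-11323/3584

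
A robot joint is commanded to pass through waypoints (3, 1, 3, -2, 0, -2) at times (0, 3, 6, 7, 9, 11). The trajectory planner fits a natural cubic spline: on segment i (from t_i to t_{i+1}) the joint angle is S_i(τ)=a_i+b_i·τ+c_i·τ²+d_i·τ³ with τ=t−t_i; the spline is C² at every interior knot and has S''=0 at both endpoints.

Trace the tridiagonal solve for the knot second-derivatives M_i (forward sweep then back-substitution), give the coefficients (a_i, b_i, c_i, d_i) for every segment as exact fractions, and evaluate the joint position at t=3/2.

Δ: Δ0=-2/3, Δ1=2/3, Δ2=-5, Δ3=1, Δ4=-1
row 1: diag=12, rhs=8; c'=1/4, d'=2/3
row 2: denom=8−3·1/4=29/4; d'=(-34−3·2/3)/(29/4)=-144/29
row 3: denom=6−1·4/29=170/29; d'=(36−1·-144/29)/(170/29)=594/85
row 4: denom=8−2·29/85=622/85; d'=(-12−2·594/85)/(622/85)=-1104/311
back: M4=-1104/311
back: M3=594/85−29/85·-1104/311=2550/311
back: M2=-144/29−4/29·2550/311=-1896/311
back: M1=2/3−1/4·-1896/311=2044/933
M: M0=0, M1=2044/933, M2=-1896/311, M3=2550/311, M4=-1104/311, M5=0
seg 0: a=3, c=M0/2=0, d=(M1−M0)/(6·3)=1022/8397, b=Δ0−h0·(2M0+M1)/6=-548/311
seg 1: a=1, c=M1/2=1022/933, d=(M2−M1)/(6·3)=-3866/8397, b=Δ1−h1·(2M1+M2)/6=474/311
seg 2: a=3, c=M2/2=-948/311, d=(M3−M2)/(6·1)=741/311, b=Δ2−h2·(2M2+M3)/6=-1348/311
seg 3: a=-2, c=M3/2=1275/311, d=(M4−M3)/(6·2)=-609/622, b=Δ3−h3·(2M3+M4)/6=-1021/311
seg 4: a=0, c=M4/2=-552/311, d=(M5−M4)/(6·2)=92/311, b=Δ4−h4·(2M4+M5)/6=425/311
t_q=3/2 → seg 0, τ=3/2; S=3+-548/311·τ+0·τ²+1022/8397·τ³=955/1244

  seg 0: a=3 b=-548/311 c=0 d=1022/8397
  seg 1: a=1 b=474/311 c=1022/933 d=-3866/8397
  seg 2: a=3 b=-1348/311 c=-948/311 d=741/311
  seg 3: a=-2 b=-1021/311 c=1275/311 d=-609/622
  seg 4: a=0 b=425/311 c=-552/311 d=92/311
S(3/2) = 955/1244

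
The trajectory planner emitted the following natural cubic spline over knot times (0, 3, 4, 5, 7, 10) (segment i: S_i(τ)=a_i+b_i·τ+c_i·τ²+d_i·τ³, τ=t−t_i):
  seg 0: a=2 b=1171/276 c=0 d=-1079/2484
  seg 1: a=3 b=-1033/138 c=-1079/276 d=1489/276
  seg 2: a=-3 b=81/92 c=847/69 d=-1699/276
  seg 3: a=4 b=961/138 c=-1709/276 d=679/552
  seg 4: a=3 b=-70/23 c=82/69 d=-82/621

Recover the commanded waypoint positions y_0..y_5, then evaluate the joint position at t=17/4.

y_0 = S_0(0) = a_0 = 2
y_1 = S_1(0) = a_1 = 3
y_2 = S_2(0) = a_2 = -3
y_3 = S_3(0) = a_3 = 4
y_4 = S_4(0) = a_4 = 3
y_5 = S_4(3) = 1
t_q=17/4 is in segment 2 (τ=1/4); S_2(τ)=-12417/5888

y_0=2 y_1=3 y_2=-3 y_3=4 y_4=3 y_5=1
S(17/4) = -12417/5888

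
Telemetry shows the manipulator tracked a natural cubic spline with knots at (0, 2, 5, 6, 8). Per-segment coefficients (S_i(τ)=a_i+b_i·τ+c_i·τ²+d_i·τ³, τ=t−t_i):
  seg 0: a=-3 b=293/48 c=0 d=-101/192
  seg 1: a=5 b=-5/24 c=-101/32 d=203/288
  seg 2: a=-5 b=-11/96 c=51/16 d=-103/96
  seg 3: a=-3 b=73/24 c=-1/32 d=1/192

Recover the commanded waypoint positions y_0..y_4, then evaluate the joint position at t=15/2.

y_0=-3 y_1=5 y_2=-5 y_3=-3 y_4=3
S(15/2) = 773/512

y_0 = S_0(0) = a_0 = -3
y_1 = S_1(0) = a_1 = 5
y_2 = S_2(0) = a_2 = -5
y_3 = S_3(0) = a_3 = -3
y_4 = S_3(2) = 3
t_q=15/2 is in segment 3 (τ=3/2); S_3(τ)=773/512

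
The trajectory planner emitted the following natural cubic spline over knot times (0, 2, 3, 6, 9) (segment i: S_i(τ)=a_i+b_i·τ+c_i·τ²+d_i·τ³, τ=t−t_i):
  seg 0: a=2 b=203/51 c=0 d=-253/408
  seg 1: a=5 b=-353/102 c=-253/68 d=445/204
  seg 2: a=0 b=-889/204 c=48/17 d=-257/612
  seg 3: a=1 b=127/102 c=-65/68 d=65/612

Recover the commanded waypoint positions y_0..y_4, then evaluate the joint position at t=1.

y_0 = S_0(0) = a_0 = 2
y_1 = S_1(0) = a_1 = 5
y_2 = S_2(0) = a_2 = 0
y_3 = S_3(0) = a_3 = 1
y_4 = S_3(3) = -1
t_q=1 is in segment 0 (τ=1); S_0(τ)=729/136

y_0=2 y_1=5 y_2=0 y_3=1 y_4=-1
S(1) = 729/136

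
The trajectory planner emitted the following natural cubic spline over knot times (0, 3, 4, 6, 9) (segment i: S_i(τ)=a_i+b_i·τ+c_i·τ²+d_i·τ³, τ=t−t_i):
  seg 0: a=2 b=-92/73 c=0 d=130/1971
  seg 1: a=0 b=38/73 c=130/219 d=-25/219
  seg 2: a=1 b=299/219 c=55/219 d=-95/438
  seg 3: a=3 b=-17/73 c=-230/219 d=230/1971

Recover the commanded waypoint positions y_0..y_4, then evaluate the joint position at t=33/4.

y_0=2 y_1=0 y_2=1 y_3=3 y_4=-4
S(33/4) = -3531/2336

y_0 = S_0(0) = a_0 = 2
y_1 = S_1(0) = a_1 = 0
y_2 = S_2(0) = a_2 = 1
y_3 = S_3(0) = a_3 = 3
y_4 = S_3(3) = -4
t_q=33/4 is in segment 3 (τ=9/4); S_3(τ)=-3531/2336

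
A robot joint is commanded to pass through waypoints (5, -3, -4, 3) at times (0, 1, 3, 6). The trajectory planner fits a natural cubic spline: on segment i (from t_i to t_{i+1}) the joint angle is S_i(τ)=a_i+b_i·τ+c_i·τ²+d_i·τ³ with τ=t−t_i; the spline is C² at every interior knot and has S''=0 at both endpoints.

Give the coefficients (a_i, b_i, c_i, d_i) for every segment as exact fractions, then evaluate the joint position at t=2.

  seg 0: a=5 b=-194/21 c=0 d=26/21
  seg 1: a=-3 b=-116/21 c=26/7 d=-101/168
  seg 2: a=-4 b=89/42 c=3/28 d=-1/84
S(2) = -303/56

Δ: Δ0=-8, Δ1=-1/2, Δ2=7/3
row 1: diag=6, rhs=45; c'=1/3, d'=15/2
row 2: denom=10−2·1/3=28/3; d'=(17−2·15/2)/(28/3)=3/14
back: M2=3/14
back: M1=15/2−1/3·3/14=52/7
M: M0=0, M1=52/7, M2=3/14, M3=0
seg 0: a=5, c=M0/2=0, d=(M1−M0)/(6·1)=26/21, b=Δ0−h0·(2M0+M1)/6=-194/21
seg 1: a=-3, c=M1/2=26/7, d=(M2−M1)/(6·2)=-101/168, b=Δ1−h1·(2M1+M2)/6=-116/21
seg 2: a=-4, c=M2/2=3/28, d=(M3−M2)/(6·3)=-1/84, b=Δ2−h2·(2M2+M3)/6=89/42
t_q=2 → seg 1, τ=1; S=-3+-116/21·τ+26/7·τ²+-101/168·τ³=-303/56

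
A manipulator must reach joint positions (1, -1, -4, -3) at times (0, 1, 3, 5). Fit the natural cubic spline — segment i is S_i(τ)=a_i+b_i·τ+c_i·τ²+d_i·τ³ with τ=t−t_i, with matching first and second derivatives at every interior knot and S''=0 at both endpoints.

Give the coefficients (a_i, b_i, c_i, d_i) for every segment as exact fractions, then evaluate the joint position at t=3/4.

Δ: Δ0=-2, Δ1=-3/2, Δ2=1/2
row 1: diag=6, rhs=3; c'=1/3, d'=1/2
row 2: denom=8−2·1/3=22/3; d'=(12−2·1/2)/(22/3)=3/2
back: M2=3/2
back: M1=1/2−1/3·3/2=0
M: M0=0, M1=0, M2=3/2, M3=0
seg 0: a=1, c=M0/2=0, d=(M1−M0)/(6·1)=0, b=Δ0−h0·(2M0+M1)/6=-2
seg 1: a=-1, c=M1/2=0, d=(M2−M1)/(6·2)=1/8, b=Δ1−h1·(2M1+M2)/6=-2
seg 2: a=-4, c=M2/2=3/4, d=(M3−M2)/(6·2)=-1/8, b=Δ2−h2·(2M2+M3)/6=-1/2
t_q=3/4 → seg 0, τ=3/4; S=1+-2·τ+0·τ²+0·τ³=-1/2

  seg 0: a=1 b=-2 c=0 d=0
  seg 1: a=-1 b=-2 c=0 d=1/8
  seg 2: a=-4 b=-1/2 c=3/4 d=-1/8
S(3/4) = -1/2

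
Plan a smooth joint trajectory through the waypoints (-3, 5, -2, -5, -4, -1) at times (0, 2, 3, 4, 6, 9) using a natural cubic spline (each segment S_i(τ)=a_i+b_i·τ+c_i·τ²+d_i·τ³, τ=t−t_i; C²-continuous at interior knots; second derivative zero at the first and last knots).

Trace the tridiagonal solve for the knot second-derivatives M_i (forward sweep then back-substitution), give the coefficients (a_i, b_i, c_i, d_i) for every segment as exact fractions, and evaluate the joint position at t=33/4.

Δ: Δ0=4, Δ1=-7, Δ2=-3, Δ3=1/2, Δ4=1
row 1: diag=6, rhs=-66; c'=1/6, d'=-11
row 2: denom=4−1·1/6=23/6; d'=(24−1·-11)/(23/6)=210/23
row 3: denom=6−1·6/23=132/23; d'=(21−1·210/23)/(132/23)=91/44
row 4: denom=10−2·23/66=307/33; d'=(3−2·91/44)/(307/33)=-75/614
back: M4=-75/614
back: M3=91/44−23/66·-75/614=648/307
back: M2=210/23−6/23·648/307=2634/307
back: M1=-11−1/6·2634/307=-3816/307
M: M0=0, M1=-3816/307, M2=2634/307, M3=648/307, M4=-75/614, M5=0
seg 0: a=-3, c=M0/2=0, d=(M1−M0)/(6·2)=-318/307, b=Δ0−h0·(2M0+M1)/6=2500/307
seg 1: a=5, c=M1/2=-1908/307, d=(M2−M1)/(6·1)=1075/307, b=Δ1−h1·(2M1+M2)/6=-1316/307
seg 2: a=-2, c=M2/2=1317/307, d=(M3−M2)/(6·1)=-331/307, b=Δ2−h2·(2M2+M3)/6=-1907/307
seg 3: a=-5, c=M3/2=324/307, d=(M4−M3)/(6·2)=-457/2456, b=Δ3−h3·(2M3+M4)/6=-266/307
seg 4: a=-4, c=M4/2=-75/1228, d=(M5−M4)/(6·3)=25/3684, b=Δ4−h4·(2M4+M5)/6=689/614
t_q=33/4 → seg 4, τ=9/4; S=-4+689/614·τ+-75/1228·τ²+25/3684·τ³=-134161/78592

  seg 0: a=-3 b=2500/307 c=0 d=-318/307
  seg 1: a=5 b=-1316/307 c=-1908/307 d=1075/307
  seg 2: a=-2 b=-1907/307 c=1317/307 d=-331/307
  seg 3: a=-5 b=-266/307 c=324/307 d=-457/2456
  seg 4: a=-4 b=689/614 c=-75/1228 d=25/3684
S(33/4) = -134161/78592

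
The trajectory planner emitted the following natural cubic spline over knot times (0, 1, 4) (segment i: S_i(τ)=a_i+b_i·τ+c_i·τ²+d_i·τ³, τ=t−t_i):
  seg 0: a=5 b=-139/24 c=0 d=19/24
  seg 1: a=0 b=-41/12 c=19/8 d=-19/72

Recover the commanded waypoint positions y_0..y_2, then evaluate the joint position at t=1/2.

y_0 = S_0(0) = a_0 = 5
y_1 = S_1(0) = a_1 = 0
y_2 = S_1(3) = 4
t_q=1/2 is in segment 0 (τ=1/2); S_0(τ)=141/64

y_0=5 y_1=0 y_2=4
S(1/2) = 141/64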